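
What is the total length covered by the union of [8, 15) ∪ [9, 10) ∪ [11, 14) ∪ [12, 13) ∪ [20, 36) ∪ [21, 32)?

Merged: [8, 15), [20, 36).
Lengths: 7 + 16 = 23.

23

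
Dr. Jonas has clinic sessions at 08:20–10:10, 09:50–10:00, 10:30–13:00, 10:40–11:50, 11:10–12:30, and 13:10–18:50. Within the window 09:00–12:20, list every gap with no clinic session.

Covered (merged): 08:20–10:10, 10:30–13:00, 13:10–18:50.
Uncovered inside 09:00–12:20: 10:10–10:30.

10:10–10:30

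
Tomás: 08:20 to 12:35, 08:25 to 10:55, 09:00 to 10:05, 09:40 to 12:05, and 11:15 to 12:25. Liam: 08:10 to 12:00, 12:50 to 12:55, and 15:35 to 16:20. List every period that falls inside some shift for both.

First set merges to 08:20–12:35.
08:20–12:35 ∩ B → 08:20–12:00.

08:20–12:00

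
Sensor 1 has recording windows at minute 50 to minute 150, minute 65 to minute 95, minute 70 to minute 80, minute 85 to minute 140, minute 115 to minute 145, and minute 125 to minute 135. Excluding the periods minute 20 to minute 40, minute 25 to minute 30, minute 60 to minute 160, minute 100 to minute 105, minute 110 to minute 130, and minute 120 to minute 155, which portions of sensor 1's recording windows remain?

minute 50 to minute 60

A, merged: minute 50 to minute 150.
B, merged: minute 20 to minute 40, minute 60 to minute 160.
minute 50 to minute 150 minus B → minute 50 to minute 60.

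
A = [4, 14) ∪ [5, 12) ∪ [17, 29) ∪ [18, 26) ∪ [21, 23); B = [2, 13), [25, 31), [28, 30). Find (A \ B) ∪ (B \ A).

[2, 4) ∪ [13, 14) ∪ [17, 25) ∪ [29, 31)

Merge the first list: [4, 14), [17, 29).
Merge the second list: [2, 13), [25, 31).
A but not B: [13, 14), [17, 25).
B but not A: [2, 4), [29, 31).
Combining gives A △ B.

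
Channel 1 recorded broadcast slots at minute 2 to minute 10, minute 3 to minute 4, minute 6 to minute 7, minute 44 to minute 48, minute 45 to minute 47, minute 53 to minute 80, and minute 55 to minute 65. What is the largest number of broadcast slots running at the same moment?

At minute 3, 2 of the intervals are simultaneously active.
No point has more.

2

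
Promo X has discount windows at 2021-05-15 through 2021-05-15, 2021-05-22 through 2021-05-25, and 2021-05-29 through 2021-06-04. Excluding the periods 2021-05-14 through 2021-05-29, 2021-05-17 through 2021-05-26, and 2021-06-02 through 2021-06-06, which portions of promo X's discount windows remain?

B, merged: 2021-05-14 through 2021-05-29, 2021-06-02 through 2021-06-06.
2021-05-15 through 2021-05-15 lies entirely inside B → drops out.
2021-05-22 through 2021-05-25 lies entirely inside B → drops out.
2021-05-29 through 2021-06-04 with B removed leaves 2021-05-30 through 2021-06-01.

2021-05-30 through 2021-06-01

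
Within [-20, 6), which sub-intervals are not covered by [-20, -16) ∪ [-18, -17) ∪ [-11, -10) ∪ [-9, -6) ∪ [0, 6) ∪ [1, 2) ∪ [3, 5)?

[-16, -11) ∪ [-10, -9) ∪ [-6, 0)

The merged coverage is [-20, -16), [-11, -10), [-9, -6), [0, 6).
Complement within [-20, 6): [-16, -11), [-10, -9), [-6, 0).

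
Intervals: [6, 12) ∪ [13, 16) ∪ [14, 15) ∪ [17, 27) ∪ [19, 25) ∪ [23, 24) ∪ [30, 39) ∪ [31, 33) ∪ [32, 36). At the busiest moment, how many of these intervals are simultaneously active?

3

At 23, 3 of the intervals are simultaneously active.
No point has more.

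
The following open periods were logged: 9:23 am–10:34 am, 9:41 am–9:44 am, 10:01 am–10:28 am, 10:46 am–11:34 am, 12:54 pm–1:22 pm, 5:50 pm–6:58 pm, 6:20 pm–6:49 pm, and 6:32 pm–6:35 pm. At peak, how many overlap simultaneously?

3

Sweep endpoints in order; track running count of active intervals.
Peak of 3 reached at 6:32 pm.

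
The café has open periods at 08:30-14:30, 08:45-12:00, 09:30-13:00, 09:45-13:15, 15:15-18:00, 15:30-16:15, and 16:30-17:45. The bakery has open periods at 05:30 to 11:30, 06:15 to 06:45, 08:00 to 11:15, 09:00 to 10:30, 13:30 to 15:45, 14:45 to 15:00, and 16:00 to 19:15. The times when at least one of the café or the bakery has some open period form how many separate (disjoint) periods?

1

A, merged: 08:30-14:30, 15:15-18:00.
B, merged: 05:30-11:30, 13:30-15:45, 16:00-19:15.
A ∪ B = 05:30-19:15.
That is 1 disjoint piece.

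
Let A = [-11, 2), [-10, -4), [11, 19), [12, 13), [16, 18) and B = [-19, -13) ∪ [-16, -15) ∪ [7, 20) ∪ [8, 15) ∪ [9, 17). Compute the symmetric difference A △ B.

[-19, -13) ∪ [-11, 2) ∪ [7, 11) ∪ [19, 20)

First set merges to [-11, 2), [11, 19).
Second set merges to [-19, -13), [7, 20).
A but not B: [-11, 2).
B but not A: [-19, -13), [7, 11), [19, 20).
Combining gives A △ B.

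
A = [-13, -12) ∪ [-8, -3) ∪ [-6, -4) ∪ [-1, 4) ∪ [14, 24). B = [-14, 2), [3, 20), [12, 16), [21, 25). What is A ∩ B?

[-13, -12) ∪ [-8, -3) ∪ [-1, 2) ∪ [3, 4) ∪ [14, 20) ∪ [21, 24)

A, merged: [-13, -12), [-8, -3), [-1, 4), [14, 24).
B, merged: [-14, 2), [3, 20), [21, 25).
[-13, -12) meets the second set on [-13, -12).
[-8, -3) meets the second set on [-8, -3).
[-1, 4) meets the second set on [-1, 2), [3, 4).
[14, 24) meets the second set on [14, 20), [21, 24).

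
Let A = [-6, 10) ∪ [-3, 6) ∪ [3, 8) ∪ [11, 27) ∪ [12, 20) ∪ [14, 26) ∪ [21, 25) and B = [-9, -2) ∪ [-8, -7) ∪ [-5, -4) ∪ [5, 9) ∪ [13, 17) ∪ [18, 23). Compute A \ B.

First set merges to [-6, 10), [11, 27).
Second set merges to [-9, -2), [5, 9), [13, 17), [18, 23).
[-6, 10) \ B = [-2, 5), [9, 10).
[11, 27) \ B = [11, 13), [17, 18), [23, 27).

[-2, 5) ∪ [9, 10) ∪ [11, 13) ∪ [17, 18) ∪ [23, 27)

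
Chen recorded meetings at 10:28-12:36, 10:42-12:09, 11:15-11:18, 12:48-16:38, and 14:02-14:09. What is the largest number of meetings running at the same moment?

3

Sweep endpoints in order; track running count of active intervals.
Peak of 3 reached at 11:15.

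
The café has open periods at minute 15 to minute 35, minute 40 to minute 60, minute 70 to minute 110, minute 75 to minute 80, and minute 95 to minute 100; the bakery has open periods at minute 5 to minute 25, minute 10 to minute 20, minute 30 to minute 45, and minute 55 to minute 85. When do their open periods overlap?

minute 15 to minute 25, minute 30 to minute 35, minute 40 to minute 45, minute 55 to minute 60, minute 70 to minute 85

Merge the first list: minute 15 to minute 35, minute 40 to minute 60, minute 70 to minute 110.
Merge the second list: minute 5 to minute 25, minute 30 to minute 45, minute 55 to minute 85.
minute 15 to minute 35 ∩ B → minute 15 to minute 25, minute 30 to minute 35.
minute 40 to minute 60 ∩ B → minute 40 to minute 45, minute 55 to minute 60.
minute 70 to minute 110 ∩ B → minute 70 to minute 85.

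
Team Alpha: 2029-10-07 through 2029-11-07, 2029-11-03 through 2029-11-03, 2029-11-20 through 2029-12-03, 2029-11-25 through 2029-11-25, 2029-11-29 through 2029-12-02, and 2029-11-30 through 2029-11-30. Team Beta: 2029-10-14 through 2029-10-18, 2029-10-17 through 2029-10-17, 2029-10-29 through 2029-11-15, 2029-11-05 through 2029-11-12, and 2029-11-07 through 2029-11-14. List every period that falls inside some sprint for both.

2029-10-14 through 2029-10-18, 2029-10-29 through 2029-11-07

Merge the first list: 2029-10-07 through 2029-11-07, 2029-11-20 through 2029-12-03.
Merge the second list: 2029-10-14 through 2029-10-18, 2029-10-29 through 2029-11-15.
2029-10-07 through 2029-11-07 overlaps B on 2029-10-14 through 2029-10-18, 2029-10-29 through 2029-11-07.
2029-11-20 through 2029-12-03 falls entirely outside B.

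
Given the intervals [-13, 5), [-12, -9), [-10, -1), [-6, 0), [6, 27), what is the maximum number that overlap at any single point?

3

At -10, 3 of the intervals are simultaneously active.
No point has more.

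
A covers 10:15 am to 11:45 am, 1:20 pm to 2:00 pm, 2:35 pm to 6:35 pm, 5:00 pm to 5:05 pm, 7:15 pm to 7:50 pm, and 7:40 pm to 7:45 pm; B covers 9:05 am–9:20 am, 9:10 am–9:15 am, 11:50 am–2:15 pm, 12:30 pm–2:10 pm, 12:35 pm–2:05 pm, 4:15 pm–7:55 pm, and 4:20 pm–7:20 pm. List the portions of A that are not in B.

10:15 am-11:45 am, 2:35 pm-4:15 pm

Merge the first list: 10:15 am-11:45 am, 1:20 pm-2:00 pm, 2:35 pm-6:35 pm, 7:15 pm-7:50 pm.
Merge the second list: 9:05 am-9:20 am, 11:50 am-2:15 pm, 4:15 pm-7:55 pm.
10:15 am-11:45 am is untouched.
1:20 pm-2:00 pm lies entirely inside B → drops out.
2:35 pm-6:35 pm with B removed leaves 2:35 pm-4:15 pm.
7:15 pm-7:50 pm lies entirely inside B → drops out.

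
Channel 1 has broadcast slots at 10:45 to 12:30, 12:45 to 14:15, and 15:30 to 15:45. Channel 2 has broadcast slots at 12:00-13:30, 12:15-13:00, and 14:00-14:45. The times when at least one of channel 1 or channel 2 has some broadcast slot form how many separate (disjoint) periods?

2

Second set merges to 12:00–13:30, 14:00–14:45.
A ∪ B = 10:45–14:45, 15:30–15:45.
That is 2 disjoint pieces.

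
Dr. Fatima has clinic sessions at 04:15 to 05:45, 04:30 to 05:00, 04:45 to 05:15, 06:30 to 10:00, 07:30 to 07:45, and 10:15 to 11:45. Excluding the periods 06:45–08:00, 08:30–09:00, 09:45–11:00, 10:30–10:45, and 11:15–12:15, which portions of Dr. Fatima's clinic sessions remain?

04:15-05:45, 06:30-06:45, 08:00-08:30, 09:00-09:45, 11:00-11:15

Merge the first list: 04:15-05:45, 06:30-10:00, 10:15-11:45.
Merge the second list: 06:45-08:00, 08:30-09:00, 09:45-11:00, 11:15-12:15.
04:15-05:45 is untouched.
06:30-10:00 with B removed leaves 06:30-06:45, 08:00-08:30, 09:00-09:45.
10:15-11:45 with B removed leaves 11:00-11:15.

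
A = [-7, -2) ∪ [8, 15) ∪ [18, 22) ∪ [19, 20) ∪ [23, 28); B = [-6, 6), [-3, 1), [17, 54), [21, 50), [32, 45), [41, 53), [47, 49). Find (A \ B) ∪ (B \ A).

[-7, -6) ∪ [-2, 6) ∪ [8, 15) ∪ [17, 18) ∪ [22, 23) ∪ [28, 54)

Merge the first list: [-7, -2), [8, 15), [18, 22), [23, 28).
Merge the second list: [-6, 6), [17, 54).
A but not B: [-7, -6), [8, 15).
B but not A: [-2, 6), [17, 18), [22, 23), [28, 54).
Combining gives A △ B.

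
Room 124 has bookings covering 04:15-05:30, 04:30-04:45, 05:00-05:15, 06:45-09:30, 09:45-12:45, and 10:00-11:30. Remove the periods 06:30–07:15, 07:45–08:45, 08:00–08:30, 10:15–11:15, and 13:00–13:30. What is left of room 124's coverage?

04:15-05:30, 07:15-07:45, 08:45-09:30, 09:45-10:15, 11:15-12:45

A, merged: 04:15-05:30, 06:45-09:30, 09:45-12:45.
B, merged: 06:30-07:15, 07:45-08:45, 10:15-11:15, 13:00-13:30.
04:15-05:30 is untouched.
06:45-09:30 with B removed leaves 07:15-07:45, 08:45-09:30.
09:45-12:45 with B removed leaves 09:45-10:15, 11:15-12:45.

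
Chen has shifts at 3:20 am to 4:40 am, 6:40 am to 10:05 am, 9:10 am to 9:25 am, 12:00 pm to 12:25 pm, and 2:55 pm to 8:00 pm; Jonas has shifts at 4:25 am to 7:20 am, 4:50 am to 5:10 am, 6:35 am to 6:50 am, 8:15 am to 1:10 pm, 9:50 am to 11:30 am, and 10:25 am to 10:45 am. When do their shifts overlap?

Merge the first list: 3:20 am–4:40 am, 6:40 am–10:05 am, 12:00 pm–12:25 pm, 2:55 pm–8:00 pm.
Merge the second list: 4:25 am–7:20 am, 8:15 am–1:10 pm.
3:20 am–4:40 am meets the second set on 4:25 am–4:40 am.
6:40 am–10:05 am meets the second set on 6:40 am–7:20 am, 8:15 am–10:05 am.
12:00 pm–12:25 pm meets the second set on 12:00 pm–12:25 pm.
2:55 pm–8:00 pm: no overlap with the second set.

4:25 am–4:40 am, 6:40 am–7:20 am, 8:15 am–10:05 am, 12:00 pm–12:25 pm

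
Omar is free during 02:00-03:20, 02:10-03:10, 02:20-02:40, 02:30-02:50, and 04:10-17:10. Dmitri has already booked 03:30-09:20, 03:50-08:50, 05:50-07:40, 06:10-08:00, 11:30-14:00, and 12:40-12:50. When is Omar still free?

First set merges to 02:00-03:20, 04:10-17:10.
Second set merges to 03:30-09:20, 11:30-14:00.
02:00-03:20: no B overlap → unchanged.
04:10-17:10 minus B → 09:20-11:30, 14:00-17:10.

02:00-03:20, 09:20-11:30, 14:00-17:10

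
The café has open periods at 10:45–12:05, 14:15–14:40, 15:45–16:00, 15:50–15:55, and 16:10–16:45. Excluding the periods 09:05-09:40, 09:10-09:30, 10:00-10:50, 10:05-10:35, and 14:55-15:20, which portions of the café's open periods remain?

10:50–12:05, 14:15–14:40, 15:45–16:00, 16:10–16:45

A, merged: 10:45–12:05, 14:15–14:40, 15:45–16:00, 16:10–16:45.
B, merged: 09:05–09:40, 10:00–10:50, 14:55–15:20.
10:45–12:05 with B removed leaves 10:50–12:05.
14:15–14:40 is untouched.
15:45–16:00 is untouched.
16:10–16:45 is untouched.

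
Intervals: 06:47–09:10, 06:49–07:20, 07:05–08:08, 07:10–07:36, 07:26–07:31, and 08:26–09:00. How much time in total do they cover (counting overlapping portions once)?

2 h 23 min

Merged: 06:47–09:10.
Length: 2 h 23 min.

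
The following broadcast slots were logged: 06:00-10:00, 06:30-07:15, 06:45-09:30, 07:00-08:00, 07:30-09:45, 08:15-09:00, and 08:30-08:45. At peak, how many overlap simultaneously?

5

Sweep endpoints in order; track running count of active intervals.
Peak of 5 reached at 08:30.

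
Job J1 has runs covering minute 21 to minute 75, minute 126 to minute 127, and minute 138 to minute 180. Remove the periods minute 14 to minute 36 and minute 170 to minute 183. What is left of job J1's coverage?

minute 36 to minute 75, minute 126 to minute 127, minute 138 to minute 170

minute 21 to minute 75 minus B → minute 36 to minute 75.
minute 126 to minute 127: no B overlap → unchanged.
minute 138 to minute 180 minus B → minute 138 to minute 170.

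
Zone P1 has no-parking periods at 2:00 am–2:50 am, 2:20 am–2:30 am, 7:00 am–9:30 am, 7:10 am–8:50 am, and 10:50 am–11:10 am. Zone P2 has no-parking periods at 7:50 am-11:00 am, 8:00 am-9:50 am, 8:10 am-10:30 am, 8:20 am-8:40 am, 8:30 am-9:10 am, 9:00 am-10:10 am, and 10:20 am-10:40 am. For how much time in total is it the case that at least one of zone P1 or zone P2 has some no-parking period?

5 h

Merge the first list: 2:00 am–2:50 am, 7:00 am–9:30 am, 10:50 am–11:10 am.
Merge the second list: 7:50 am–11:00 am.
A ∪ B = 2:00 am–2:50 am, 7:00 am–11:10 am.
Total: 50 min + 4 h 10 min = 5 h.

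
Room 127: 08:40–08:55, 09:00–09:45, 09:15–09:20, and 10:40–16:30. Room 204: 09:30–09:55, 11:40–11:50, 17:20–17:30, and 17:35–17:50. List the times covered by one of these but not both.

Merge the first list: 08:40–08:55, 09:00–09:45, 10:40–16:30.
A but not B: 08:40–08:55, 09:00–09:30, 10:40–11:40, 11:50–16:30.
B but not A: 09:45–09:55, 17:20–17:30, 17:35–17:50.
Combining gives A △ B.

08:40–08:55, 09:00–09:30, 09:45–09:55, 10:40–11:40, 11:50–16:30, 17:20–17:30, 17:35–17:50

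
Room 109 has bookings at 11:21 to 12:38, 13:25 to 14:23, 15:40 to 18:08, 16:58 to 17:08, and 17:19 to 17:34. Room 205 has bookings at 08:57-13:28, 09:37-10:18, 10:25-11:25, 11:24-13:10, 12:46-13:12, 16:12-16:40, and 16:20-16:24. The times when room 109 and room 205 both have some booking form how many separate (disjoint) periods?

3

Merge the first list: 11:21–12:38, 13:25–14:23, 15:40–18:08.
Merge the second list: 08:57–13:28, 16:12–16:40.
A ∩ B = 11:21–12:38, 13:25–13:28, 16:12–16:40.
That is 3 disjoint pieces.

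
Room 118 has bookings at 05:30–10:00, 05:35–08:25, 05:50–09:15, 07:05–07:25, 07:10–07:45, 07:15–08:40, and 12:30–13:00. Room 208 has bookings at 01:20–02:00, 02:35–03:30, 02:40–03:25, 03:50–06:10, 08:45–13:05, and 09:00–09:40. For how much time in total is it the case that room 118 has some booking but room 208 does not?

Merge the first list: 05:30-10:00, 12:30-13:00.
Merge the second list: 01:20-02:00, 02:35-03:30, 03:50-06:10, 08:45-13:05.
A \ B = 06:10-08:45.
Total: 2 h 35 min.

2 h 35 min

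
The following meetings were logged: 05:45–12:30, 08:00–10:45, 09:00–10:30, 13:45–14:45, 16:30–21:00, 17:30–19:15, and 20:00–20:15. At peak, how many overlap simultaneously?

Walk the sorted start/end points keeping a running depth.
The depth first hits 3 at 09:00.

3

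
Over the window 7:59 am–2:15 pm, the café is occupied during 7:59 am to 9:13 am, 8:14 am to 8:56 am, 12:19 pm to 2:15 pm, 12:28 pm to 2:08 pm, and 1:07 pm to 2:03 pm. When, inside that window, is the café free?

The merged coverage is 7:59 am–9:13 am, 12:19 pm–2:15 pm.
Uncovered inside 7:59 am–2:15 pm: 9:13 am–12:19 pm.

9:13 am–12:19 pm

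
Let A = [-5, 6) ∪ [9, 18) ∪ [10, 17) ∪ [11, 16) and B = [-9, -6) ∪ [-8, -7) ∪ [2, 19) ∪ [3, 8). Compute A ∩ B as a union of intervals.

[2, 6) ∪ [9, 18)

Merge the first list: [-5, 6), [9, 18).
Merge the second list: [-9, -6), [2, 19).
[-5, 6) ∩ B → [2, 6).
[9, 18) ∩ B → [9, 18).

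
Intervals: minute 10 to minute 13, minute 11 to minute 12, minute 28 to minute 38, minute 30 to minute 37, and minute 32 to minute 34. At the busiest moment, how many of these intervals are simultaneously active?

Sweep endpoints in order; track running count of active intervals.
Peak of 3 reached at minute 32.

3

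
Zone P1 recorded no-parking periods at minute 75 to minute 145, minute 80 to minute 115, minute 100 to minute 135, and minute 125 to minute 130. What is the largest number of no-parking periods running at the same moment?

3

At minute 100, 3 of the intervals are simultaneously active.
No point has more.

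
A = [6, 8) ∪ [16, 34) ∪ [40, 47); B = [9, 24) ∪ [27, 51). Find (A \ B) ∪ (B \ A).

Only in the first: [6, 8), [24, 27).
Only in the second: [9, 16), [34, 40), [47, 51).
Together these are the periods covered by exactly one.

[6, 8) ∪ [9, 16) ∪ [24, 27) ∪ [34, 40) ∪ [47, 51)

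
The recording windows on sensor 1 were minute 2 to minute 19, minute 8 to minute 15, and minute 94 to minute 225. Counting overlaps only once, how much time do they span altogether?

Merged: minute 2 to minute 19, minute 94 to minute 225.
Lengths: 17 minutes + 131 minutes = 148 minutes.

148 minutes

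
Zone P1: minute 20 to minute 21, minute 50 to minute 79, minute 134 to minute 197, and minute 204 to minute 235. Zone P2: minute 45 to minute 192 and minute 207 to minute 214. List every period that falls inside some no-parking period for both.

minute 50 to minute 79, minute 134 to minute 192, minute 207 to minute 214

minute 20 to minute 21 meets no B interval.
minute 50 to minute 79 ∩ B → minute 50 to minute 79.
minute 134 to minute 197 ∩ B → minute 134 to minute 192.
minute 204 to minute 235 ∩ B → minute 207 to minute 214.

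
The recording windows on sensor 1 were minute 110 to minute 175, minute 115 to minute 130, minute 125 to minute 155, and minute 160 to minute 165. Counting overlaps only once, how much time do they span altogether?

Merged: minute 110 to minute 175.
Length: 65 minutes.

65 minutes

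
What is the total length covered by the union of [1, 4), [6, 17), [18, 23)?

Merged: [1, 4), [6, 17), [18, 23).
Lengths: 3 + 11 + 5 = 19.

19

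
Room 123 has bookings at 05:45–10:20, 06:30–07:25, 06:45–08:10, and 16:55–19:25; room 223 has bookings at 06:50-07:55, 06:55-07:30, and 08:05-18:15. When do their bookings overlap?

06:50–07:55, 08:05–10:20, 16:55–18:15

Merge the first list: 05:45–10:20, 16:55–19:25.
Merge the second list: 06:50–07:55, 08:05–18:15.
05:45–10:20 ∩ B → 06:50–07:55, 08:05–10:20.
16:55–19:25 ∩ B → 16:55–18:15.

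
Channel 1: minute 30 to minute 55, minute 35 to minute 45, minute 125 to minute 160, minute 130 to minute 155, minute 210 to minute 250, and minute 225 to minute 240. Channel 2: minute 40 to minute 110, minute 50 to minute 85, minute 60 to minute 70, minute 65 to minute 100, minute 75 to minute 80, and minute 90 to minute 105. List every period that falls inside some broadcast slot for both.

minute 40 to minute 55

A, merged: minute 30 to minute 55, minute 125 to minute 160, minute 210 to minute 250.
B, merged: minute 40 to minute 110.
minute 30 to minute 55 ∩ B → minute 40 to minute 55.
minute 125 to minute 160 meets no B interval.
minute 210 to minute 250 meets no B interval.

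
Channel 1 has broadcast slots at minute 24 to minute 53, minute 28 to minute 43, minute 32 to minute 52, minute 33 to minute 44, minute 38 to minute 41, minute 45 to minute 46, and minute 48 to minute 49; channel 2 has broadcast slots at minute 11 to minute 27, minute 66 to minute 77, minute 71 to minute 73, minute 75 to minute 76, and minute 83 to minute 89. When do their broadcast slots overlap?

A, merged: minute 24 to minute 53.
B, merged: minute 11 to minute 27, minute 66 to minute 77, minute 83 to minute 89.
minute 24 to minute 53 ∩ B → minute 24 to minute 27.

minute 24 to minute 27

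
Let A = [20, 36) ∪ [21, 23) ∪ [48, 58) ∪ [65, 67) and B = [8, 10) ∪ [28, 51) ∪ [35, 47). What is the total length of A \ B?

17

First set merges to [20, 36), [48, 58), [65, 67).
Second set merges to [8, 10), [28, 51).
A \ B = [20, 28), [51, 58), [65, 67).
Total: 8 + 7 + 2 = 17.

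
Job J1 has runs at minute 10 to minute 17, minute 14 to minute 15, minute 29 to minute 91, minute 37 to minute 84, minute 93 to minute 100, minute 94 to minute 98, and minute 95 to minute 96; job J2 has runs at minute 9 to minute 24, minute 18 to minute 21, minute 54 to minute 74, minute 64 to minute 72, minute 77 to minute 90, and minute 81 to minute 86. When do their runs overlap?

minute 10 to minute 17, minute 54 to minute 74, minute 77 to minute 90

A, merged: minute 10 to minute 17, minute 29 to minute 91, minute 93 to minute 100.
B, merged: minute 9 to minute 24, minute 54 to minute 74, minute 77 to minute 90.
minute 10 to minute 17 ∩ B → minute 10 to minute 17.
minute 29 to minute 91 ∩ B → minute 54 to minute 74, minute 77 to minute 90.
minute 93 to minute 100 meets no B interval.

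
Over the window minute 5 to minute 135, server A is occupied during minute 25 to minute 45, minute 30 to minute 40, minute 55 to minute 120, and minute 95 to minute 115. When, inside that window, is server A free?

The merged coverage is minute 25 to minute 45, minute 55 to minute 120.
Uncovered inside minute 5 to minute 135: minute 5 to minute 25, minute 45 to minute 55, minute 120 to minute 135.

minute 5 to minute 25, minute 45 to minute 55, minute 120 to minute 135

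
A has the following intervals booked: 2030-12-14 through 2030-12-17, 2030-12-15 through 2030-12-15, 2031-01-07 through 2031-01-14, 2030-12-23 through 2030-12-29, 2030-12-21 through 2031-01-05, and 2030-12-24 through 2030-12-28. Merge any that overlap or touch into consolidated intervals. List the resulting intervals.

Sort by start: 2030-12-14 through 2030-12-17, 2030-12-15 through 2030-12-15, 2030-12-21 through 2031-01-05, 2030-12-23 through 2030-12-29, 2030-12-24 through 2030-12-28, 2031-01-07 through 2031-01-14.
2030-12-15 through 2030-12-15 overlaps/touches 2030-12-14 through 2030-12-17 → extend to 2030-12-14 through 2030-12-17.
2030-12-21 through 2031-01-05 is disjoint → start new block.
2030-12-23 through 2030-12-29 overlaps/touches 2030-12-21 through 2031-01-05 → extend to 2030-12-21 through 2031-01-05.
2030-12-24 through 2030-12-28 overlaps/touches 2030-12-21 through 2031-01-05 → extend to 2030-12-21 through 2031-01-05.
2031-01-07 through 2031-01-14 is disjoint → start new block.

2030-12-14 through 2030-12-17, 2030-12-21 through 2031-01-05, 2031-01-07 through 2031-01-14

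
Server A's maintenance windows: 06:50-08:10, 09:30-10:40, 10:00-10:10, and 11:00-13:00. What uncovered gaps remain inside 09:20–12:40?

09:20–09:30, 10:40–11:00

The merged coverage is 06:50–08:10, 09:30–10:40, 11:00–13:00.
Gaps within 09:20–12:40: 09:20–09:30, 10:40–11:00.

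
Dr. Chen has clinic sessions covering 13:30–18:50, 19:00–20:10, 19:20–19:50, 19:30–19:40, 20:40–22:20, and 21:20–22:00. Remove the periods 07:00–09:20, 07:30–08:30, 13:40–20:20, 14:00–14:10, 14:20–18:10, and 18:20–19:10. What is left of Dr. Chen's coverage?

13:30–13:40, 20:40–22:20

A, merged: 13:30–18:50, 19:00–20:10, 20:40–22:20.
B, merged: 07:00–09:20, 13:40–20:20.
13:30–18:50 with B removed leaves 13:30–13:40.
19:00–20:10 lies entirely inside B → drops out.
20:40–22:20 is untouched.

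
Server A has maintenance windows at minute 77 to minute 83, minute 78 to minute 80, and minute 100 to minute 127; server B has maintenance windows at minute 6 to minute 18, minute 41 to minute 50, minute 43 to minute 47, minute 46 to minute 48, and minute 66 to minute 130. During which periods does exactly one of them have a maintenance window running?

Merge the first list: minute 77 to minute 83, minute 100 to minute 127.
Merge the second list: minute 6 to minute 18, minute 41 to minute 50, minute 66 to minute 130.
Only in the first: none.
Only in the second: minute 6 to minute 18, minute 41 to minute 50, minute 66 to minute 77, minute 83 to minute 100, minute 127 to minute 130.
Together these are the periods covered by exactly one.

minute 6 to minute 18, minute 41 to minute 50, minute 66 to minute 77, minute 83 to minute 100, minute 127 to minute 130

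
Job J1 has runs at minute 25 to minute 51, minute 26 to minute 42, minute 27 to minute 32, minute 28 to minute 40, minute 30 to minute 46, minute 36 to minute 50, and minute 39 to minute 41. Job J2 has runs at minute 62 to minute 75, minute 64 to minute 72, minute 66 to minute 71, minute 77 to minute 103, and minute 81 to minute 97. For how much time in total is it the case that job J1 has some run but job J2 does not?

First set merges to minute 25 to minute 51.
Second set merges to minute 62 to minute 75, minute 77 to minute 103.
A \ B = minute 25 to minute 51.
Total: 26 minutes.

26 minutes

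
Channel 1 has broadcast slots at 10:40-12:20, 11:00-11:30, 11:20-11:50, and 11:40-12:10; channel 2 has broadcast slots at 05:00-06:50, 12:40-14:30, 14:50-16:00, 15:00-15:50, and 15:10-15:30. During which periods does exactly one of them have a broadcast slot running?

A, merged: 10:40-12:20.
B, merged: 05:00-06:50, 12:40-14:30, 14:50-16:00.
A but not B: 10:40-12:20.
B but not A: 05:00-06:50, 12:40-14:30, 14:50-16:00.
Combining gives A △ B.

05:00-06:50, 10:40-12:20, 12:40-14:30, 14:50-16:00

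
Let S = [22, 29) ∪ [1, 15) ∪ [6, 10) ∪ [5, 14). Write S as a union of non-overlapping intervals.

[1, 15) ∪ [22, 29)

Sort by start: [1, 15), [5, 14), [6, 10), [22, 29).
[5, 14) overlaps/touches [1, 15) → extend to [1, 15).
[6, 10) overlaps/touches [1, 15) → extend to [1, 15).
[22, 29) is disjoint → start new block.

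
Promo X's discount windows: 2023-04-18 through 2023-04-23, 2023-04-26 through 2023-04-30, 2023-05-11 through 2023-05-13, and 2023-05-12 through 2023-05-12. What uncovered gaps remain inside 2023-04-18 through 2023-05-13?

After merging, the occupied span is 2023-04-18 through 2023-04-23, 2023-04-26 through 2023-04-30, 2023-05-11 through 2023-05-13.
Complement within 2023-04-18 through 2023-05-13: 2023-04-24 through 2023-04-25, 2023-05-01 through 2023-05-10.

2023-04-24 through 2023-04-25, 2023-05-01 through 2023-05-10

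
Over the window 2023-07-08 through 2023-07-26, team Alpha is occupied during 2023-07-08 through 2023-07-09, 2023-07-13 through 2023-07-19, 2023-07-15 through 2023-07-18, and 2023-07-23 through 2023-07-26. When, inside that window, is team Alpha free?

Covered (merged): 2023-07-08 through 2023-07-09, 2023-07-13 through 2023-07-19, 2023-07-23 through 2023-07-26.
Complement within 2023-07-08 through 2023-07-26: 2023-07-10 through 2023-07-12, 2023-07-20 through 2023-07-22.

2023-07-10 through 2023-07-12, 2023-07-20 through 2023-07-22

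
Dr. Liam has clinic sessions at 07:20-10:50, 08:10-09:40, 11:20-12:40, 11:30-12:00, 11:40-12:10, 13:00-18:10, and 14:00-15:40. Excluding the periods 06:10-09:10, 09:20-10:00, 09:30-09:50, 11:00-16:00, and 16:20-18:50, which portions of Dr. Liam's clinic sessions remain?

First set merges to 07:20–10:50, 11:20–12:40, 13:00–18:10.
Second set merges to 06:10–09:10, 09:20–10:00, 11:00–16:00, 16:20–18:50.
07:20–10:50 with B removed leaves 09:10–09:20, 10:00–10:50.
11:20–12:40 lies entirely inside B → drops out.
13:00–18:10 with B removed leaves 16:00–16:20.

09:10–09:20, 10:00–10:50, 16:00–16:20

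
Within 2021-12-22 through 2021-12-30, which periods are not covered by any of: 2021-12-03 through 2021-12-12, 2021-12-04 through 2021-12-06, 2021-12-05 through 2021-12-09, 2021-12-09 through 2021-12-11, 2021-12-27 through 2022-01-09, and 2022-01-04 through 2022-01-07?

The merged coverage is 2021-12-03 through 2021-12-12, 2021-12-27 through 2022-01-09.
Complement within 2021-12-22 through 2021-12-30: 2021-12-22 through 2021-12-26.

2021-12-22 through 2021-12-26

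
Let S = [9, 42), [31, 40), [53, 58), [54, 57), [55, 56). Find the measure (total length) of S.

Merged: [9, 42), [53, 58).
Lengths: 33 + 5 = 38.

38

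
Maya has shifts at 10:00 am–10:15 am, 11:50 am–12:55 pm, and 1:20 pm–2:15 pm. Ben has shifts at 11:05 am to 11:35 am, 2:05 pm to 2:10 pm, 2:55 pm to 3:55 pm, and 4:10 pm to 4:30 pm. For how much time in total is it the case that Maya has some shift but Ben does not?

A \ B = 10:00 am–10:15 am, 11:50 am–12:55 pm, 1:20 pm–2:05 pm, 2:10 pm–2:15 pm.
Total: 15 min + 1 h 5 min + 45 min + 5 min = 2 h 10 min.

2 h 10 min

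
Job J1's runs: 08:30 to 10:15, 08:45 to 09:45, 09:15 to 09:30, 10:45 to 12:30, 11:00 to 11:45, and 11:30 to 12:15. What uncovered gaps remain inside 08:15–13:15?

08:15-08:30, 10:15-10:45, 12:30-13:15

The merged coverage is 08:30-10:15, 10:45-12:30.
Complement within 08:15-13:15: 08:15-08:30, 10:15-10:45, 12:30-13:15.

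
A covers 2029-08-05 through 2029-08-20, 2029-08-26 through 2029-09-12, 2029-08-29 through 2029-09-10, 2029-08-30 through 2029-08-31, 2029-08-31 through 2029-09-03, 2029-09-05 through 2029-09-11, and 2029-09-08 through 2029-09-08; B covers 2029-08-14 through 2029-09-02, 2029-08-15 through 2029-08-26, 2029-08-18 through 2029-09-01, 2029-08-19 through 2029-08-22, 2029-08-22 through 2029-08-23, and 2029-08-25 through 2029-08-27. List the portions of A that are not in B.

First set merges to 2029-08-05 through 2029-08-20, 2029-08-26 through 2029-09-12.
Second set merges to 2029-08-14 through 2029-09-02.
2029-08-05 through 2029-08-20 with B removed leaves 2029-08-05 through 2029-08-13.
2029-08-26 through 2029-09-12 with B removed leaves 2029-09-03 through 2029-09-12.

2029-08-05 through 2029-08-13, 2029-09-03 through 2029-09-12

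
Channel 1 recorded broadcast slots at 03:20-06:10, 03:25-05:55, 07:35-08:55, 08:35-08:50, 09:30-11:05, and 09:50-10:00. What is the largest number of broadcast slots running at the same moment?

2

Walk the sorted start/end points keeping a running depth.
The depth first hits 2 at 03:25.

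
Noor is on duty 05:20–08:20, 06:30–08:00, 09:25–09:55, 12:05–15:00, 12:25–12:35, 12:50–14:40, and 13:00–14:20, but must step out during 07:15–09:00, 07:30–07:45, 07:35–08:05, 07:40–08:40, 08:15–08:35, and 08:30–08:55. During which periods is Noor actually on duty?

A, merged: 05:20–08:20, 09:25–09:55, 12:05–15:00.
B, merged: 07:15–09:00.
05:20–08:20 \ B = 05:20–07:15.
09:25–09:55: nothing removed.
12:05–15:00: nothing removed.

05:20–07:15, 09:25–09:55, 12:05–15:00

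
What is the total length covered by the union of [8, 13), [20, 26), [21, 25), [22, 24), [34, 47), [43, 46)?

Merged: [8, 13), [20, 26), [34, 47).
Lengths: 5 + 6 + 13 = 24.

24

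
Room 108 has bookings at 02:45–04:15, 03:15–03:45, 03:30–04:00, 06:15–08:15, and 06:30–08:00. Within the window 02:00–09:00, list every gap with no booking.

Covered (merged): 02:45–04:15, 06:15–08:15.
Gaps within 02:00–09:00: 02:00–02:45, 04:15–06:15, 08:15–09:00.

02:00–02:45, 04:15–06:15, 08:15–09:00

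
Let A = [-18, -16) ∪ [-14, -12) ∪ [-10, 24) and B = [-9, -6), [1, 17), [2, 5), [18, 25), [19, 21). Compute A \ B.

Second set merges to [-9, -6), [1, 17), [18, 25).
[-18, -16): nothing removed.
[-14, -12): nothing removed.
[-10, 24) \ B = [-10, -9), [-6, 1), [17, 18).

[-18, -16) ∪ [-14, -12) ∪ [-10, -9) ∪ [-6, 1) ∪ [17, 18)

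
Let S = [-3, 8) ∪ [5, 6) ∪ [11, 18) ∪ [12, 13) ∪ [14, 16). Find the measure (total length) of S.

18

Merged: [-3, 8), [11, 18).
Lengths: 11 + 7 = 18.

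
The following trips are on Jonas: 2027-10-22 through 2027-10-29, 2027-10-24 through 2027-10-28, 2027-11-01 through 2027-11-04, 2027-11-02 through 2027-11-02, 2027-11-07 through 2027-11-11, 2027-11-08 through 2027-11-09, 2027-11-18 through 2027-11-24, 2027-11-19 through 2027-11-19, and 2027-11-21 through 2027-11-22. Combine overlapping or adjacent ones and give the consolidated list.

2027-10-22 through 2027-10-29, 2027-11-01 through 2027-11-04, 2027-11-07 through 2027-11-11, 2027-11-18 through 2027-11-24

2027-10-24 through 2027-10-28 overlaps/touches 2027-10-22 through 2027-10-29 → extend to 2027-10-22 through 2027-10-29.
2027-11-01 through 2027-11-04 is disjoint → start new block.
2027-11-02 through 2027-11-02 overlaps/touches 2027-11-01 through 2027-11-04 → extend to 2027-11-01 through 2027-11-04.
2027-11-07 through 2027-11-11 is disjoint → start new block.
2027-11-08 through 2027-11-09 overlaps/touches 2027-11-07 through 2027-11-11 → extend to 2027-11-07 through 2027-11-11.
2027-11-18 through 2027-11-24 is disjoint → start new block.
2027-11-19 through 2027-11-19 overlaps/touches 2027-11-18 through 2027-11-24 → extend to 2027-11-18 through 2027-11-24.
2027-11-21 through 2027-11-22 overlaps/touches 2027-11-18 through 2027-11-24 → extend to 2027-11-18 through 2027-11-24.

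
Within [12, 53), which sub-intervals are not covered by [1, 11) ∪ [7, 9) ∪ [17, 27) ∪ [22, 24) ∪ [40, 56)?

[12, 17) ∪ [27, 40)

Covered (merged): [1, 11), [17, 27), [40, 56).
Uncovered inside [12, 53): [12, 17), [27, 40).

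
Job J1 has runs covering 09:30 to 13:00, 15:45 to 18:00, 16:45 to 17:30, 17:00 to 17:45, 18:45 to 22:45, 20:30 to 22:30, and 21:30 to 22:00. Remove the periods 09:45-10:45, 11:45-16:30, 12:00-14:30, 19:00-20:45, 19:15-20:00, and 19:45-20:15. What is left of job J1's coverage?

09:30-09:45, 10:45-11:45, 16:30-18:00, 18:45-19:00, 20:45-22:45

First set merges to 09:30-13:00, 15:45-18:00, 18:45-22:45.
Second set merges to 09:45-10:45, 11:45-16:30, 19:00-20:45.
09:30-13:00 \ B = 09:30-09:45, 10:45-11:45.
15:45-18:00 \ B = 16:30-18:00.
18:45-22:45 \ B = 18:45-19:00, 20:45-22:45.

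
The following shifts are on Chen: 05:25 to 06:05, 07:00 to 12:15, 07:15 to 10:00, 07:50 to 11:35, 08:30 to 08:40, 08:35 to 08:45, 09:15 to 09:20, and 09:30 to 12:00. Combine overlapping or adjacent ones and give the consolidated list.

07:00–12:15 is disjoint → start new block.
07:15–10:00 overlaps/touches 07:00–12:15 → extend to 07:00–12:15.
07:50–11:35 overlaps/touches 07:00–12:15 → extend to 07:00–12:15.
08:30–08:40 overlaps/touches 07:00–12:15 → extend to 07:00–12:15.
08:35–08:45 overlaps/touches 07:00–12:15 → extend to 07:00–12:15.
09:15–09:20 overlaps/touches 07:00–12:15 → extend to 07:00–12:15.
09:30–12:00 overlaps/touches 07:00–12:15 → extend to 07:00–12:15.

05:25–06:05, 07:00–12:15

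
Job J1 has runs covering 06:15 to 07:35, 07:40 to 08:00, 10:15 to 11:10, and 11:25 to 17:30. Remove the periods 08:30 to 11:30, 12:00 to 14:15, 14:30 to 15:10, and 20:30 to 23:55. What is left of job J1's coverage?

06:15–07:35, 07:40–08:00, 11:30–12:00, 14:15–14:30, 15:10–17:30

06:15–07:35: no B overlap → unchanged.
07:40–08:00: no B overlap → unchanged.
10:15–11:10: fully covered by B → removed.
11:25–17:30 minus B → 11:30–12:00, 14:15–14:30, 15:10–17:30.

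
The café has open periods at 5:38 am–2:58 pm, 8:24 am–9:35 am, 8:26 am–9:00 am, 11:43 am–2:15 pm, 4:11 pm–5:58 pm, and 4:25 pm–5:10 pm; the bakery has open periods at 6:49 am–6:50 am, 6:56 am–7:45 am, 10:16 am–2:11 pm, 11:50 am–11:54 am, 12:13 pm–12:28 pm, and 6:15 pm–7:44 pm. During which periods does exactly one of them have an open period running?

5:38 am–6:49 am, 6:50 am–6:56 am, 7:45 am–10:16 am, 2:11 pm–2:58 pm, 4:11 pm–5:58 pm, 6:15 pm–7:44 pm

A, merged: 5:38 am–2:58 pm, 4:11 pm–5:58 pm.
B, merged: 6:49 am–6:50 am, 6:56 am–7:45 am, 10:16 am–2:11 pm, 6:15 pm–7:44 pm.
A \ B = 5:38 am–6:49 am, 6:50 am–6:56 am, 7:45 am–10:16 am, 2:11 pm–2:58 pm, 4:11 pm–5:58 pm.
B \ A = 6:15 pm–7:44 pm.
Union of the two gives the symmetric difference.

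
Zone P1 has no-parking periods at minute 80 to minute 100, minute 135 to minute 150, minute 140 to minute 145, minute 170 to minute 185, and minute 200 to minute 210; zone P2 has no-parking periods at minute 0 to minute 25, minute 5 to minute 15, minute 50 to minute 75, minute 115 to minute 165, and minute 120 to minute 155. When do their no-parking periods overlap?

minute 135 to minute 150

Merge the first list: minute 80 to minute 100, minute 135 to minute 150, minute 170 to minute 185, minute 200 to minute 210.
Merge the second list: minute 0 to minute 25, minute 50 to minute 75, minute 115 to minute 165.
minute 80 to minute 100 falls entirely outside B.
minute 135 to minute 150 overlaps B on minute 135 to minute 150.
minute 170 to minute 185 falls entirely outside B.
minute 200 to minute 210 falls entirely outside B.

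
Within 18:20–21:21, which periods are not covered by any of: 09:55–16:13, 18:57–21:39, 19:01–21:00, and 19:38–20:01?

The merged coverage is 09:55-16:13, 18:57-21:39.
Uncovered inside 18:20-21:21: 18:20-18:57.

18:20-18:57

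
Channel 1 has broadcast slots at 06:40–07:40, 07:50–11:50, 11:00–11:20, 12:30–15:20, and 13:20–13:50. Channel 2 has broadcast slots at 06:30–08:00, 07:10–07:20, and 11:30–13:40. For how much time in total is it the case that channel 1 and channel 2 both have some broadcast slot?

2 h 40 min

A, merged: 06:40–07:40, 07:50–11:50, 12:30–15:20.
B, merged: 06:30–08:00, 11:30–13:40.
A ∩ B = 06:40–07:40, 07:50–08:00, 11:30–11:50, 12:30–13:40.
Total: 1 h + 10 min + 20 min + 1 h 10 min = 2 h 40 min.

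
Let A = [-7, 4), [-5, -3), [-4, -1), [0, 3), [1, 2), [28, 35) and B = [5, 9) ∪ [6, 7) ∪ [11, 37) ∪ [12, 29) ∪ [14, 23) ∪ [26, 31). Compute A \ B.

[-7, 4)

Merge the first list: [-7, 4), [28, 35).
Merge the second list: [5, 9), [11, 37).
[-7, 4): no B overlap → unchanged.
[28, 35): fully covered by B → removed.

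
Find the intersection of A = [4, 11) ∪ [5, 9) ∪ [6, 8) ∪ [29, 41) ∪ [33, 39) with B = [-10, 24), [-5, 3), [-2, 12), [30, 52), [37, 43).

First set merges to [4, 11), [29, 41).
Second set merges to [-10, 24), [30, 52).
[4, 11) overlaps B on [4, 11).
[29, 41) overlaps B on [30, 41).

[4, 11) ∪ [30, 41)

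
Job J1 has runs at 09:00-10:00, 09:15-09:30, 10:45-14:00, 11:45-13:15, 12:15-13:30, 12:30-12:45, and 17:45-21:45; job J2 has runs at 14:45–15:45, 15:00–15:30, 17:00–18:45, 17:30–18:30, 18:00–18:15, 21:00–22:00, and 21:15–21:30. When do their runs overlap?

First set merges to 09:00–10:00, 10:45–14:00, 17:45–21:45.
Second set merges to 14:45–15:45, 17:00–18:45, 21:00–22:00.
09:00–10:00 falls entirely outside B.
10:45–14:00 falls entirely outside B.
17:45–21:45 overlaps B on 17:45–18:45, 21:00–21:45.

17:45–18:45, 21:00–21:45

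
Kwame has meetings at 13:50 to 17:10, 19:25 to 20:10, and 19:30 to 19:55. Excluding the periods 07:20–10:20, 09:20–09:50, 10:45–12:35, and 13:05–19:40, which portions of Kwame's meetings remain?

First set merges to 13:50–17:10, 19:25–20:10.
Second set merges to 07:20–10:20, 10:45–12:35, 13:05–19:40.
13:50–17:10: fully covered by B → removed.
19:25–20:10 minus B → 19:40–20:10.

19:40–20:10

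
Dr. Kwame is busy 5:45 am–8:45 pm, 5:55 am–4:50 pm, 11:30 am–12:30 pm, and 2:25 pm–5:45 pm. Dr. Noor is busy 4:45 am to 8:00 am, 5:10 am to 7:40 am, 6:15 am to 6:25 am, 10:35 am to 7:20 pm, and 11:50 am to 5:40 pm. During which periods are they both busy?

5:45 am–8:00 am, 10:35 am–7:20 pm

A, merged: 5:45 am–8:45 pm.
B, merged: 4:45 am–8:00 am, 10:35 am–7:20 pm.
5:45 am–8:45 pm meets the second set on 5:45 am–8:00 am, 10:35 am–7:20 pm.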